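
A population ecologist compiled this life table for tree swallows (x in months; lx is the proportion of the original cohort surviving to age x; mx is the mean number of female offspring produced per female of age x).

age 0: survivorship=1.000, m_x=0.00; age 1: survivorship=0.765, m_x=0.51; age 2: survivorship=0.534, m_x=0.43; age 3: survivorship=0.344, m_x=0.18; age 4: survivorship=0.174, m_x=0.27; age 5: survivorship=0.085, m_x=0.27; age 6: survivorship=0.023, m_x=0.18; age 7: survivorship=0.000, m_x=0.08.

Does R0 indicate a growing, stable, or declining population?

declining

R0 = Σ lx·mx = 0 + 0.39015 + 0.22962 + 0.06192 + 0.04698 + 0.02295 + 0.00414 + 0 = 0.75576
R0 < 1, so the population is declining.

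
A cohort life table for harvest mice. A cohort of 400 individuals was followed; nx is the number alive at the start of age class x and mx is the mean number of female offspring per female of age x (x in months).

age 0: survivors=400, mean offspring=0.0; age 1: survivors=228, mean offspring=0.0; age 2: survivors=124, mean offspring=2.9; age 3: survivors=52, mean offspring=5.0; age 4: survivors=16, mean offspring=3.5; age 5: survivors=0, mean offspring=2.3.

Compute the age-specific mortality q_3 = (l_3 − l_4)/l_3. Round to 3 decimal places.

lx = nx/n0 = nx/400: 1, 0.57, 0.31, 0.13, 0.04, 0
q_3 = (l_3 − l_4) / l_3 = (0.13 − 0.04) / 0.13
     = 0.09 / 0.13 = 0.692308… → 0.692

0.692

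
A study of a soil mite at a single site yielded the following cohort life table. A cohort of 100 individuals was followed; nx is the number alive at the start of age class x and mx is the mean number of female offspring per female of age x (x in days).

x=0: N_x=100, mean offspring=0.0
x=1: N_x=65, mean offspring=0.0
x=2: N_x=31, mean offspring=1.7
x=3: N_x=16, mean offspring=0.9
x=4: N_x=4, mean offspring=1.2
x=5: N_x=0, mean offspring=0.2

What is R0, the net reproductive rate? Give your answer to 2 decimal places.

0.72

lx = nx/n0 = nx/100: 1, 0.65, 0.31, 0.16, 0.04, 0
lx·mx by age: 0, 0, 0.527, 0.144, 0.048, 0
R0 = Σ lx·mx = 0.719 → 0.72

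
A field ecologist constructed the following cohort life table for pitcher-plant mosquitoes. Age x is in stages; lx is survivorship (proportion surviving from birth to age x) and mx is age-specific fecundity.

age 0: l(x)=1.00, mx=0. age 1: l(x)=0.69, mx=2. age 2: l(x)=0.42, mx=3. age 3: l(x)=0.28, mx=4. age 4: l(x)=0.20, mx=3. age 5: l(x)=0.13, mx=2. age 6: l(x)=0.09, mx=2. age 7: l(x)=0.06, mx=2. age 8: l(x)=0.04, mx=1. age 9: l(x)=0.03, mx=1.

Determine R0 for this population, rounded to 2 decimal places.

4.99

lx·mx by age: 0, 1.38, 1.26, 1.12, 0.6, 0.26, 0.18, 0.12, 0.04, 0.03
R0 = Σ lx·mx = 4.99 → 4.99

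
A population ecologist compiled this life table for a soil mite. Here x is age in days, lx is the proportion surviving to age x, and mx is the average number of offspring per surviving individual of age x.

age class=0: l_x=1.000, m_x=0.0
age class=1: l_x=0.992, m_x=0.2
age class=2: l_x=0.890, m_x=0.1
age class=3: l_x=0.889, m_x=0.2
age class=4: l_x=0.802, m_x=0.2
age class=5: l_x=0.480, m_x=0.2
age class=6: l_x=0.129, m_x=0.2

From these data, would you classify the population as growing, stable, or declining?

declining

R0 = Σ lx·mx = 0 + 0.1984 + 0.089 + 0.1778 + 0.1604 + 0.096 + 0.0258 = 0.7474
R0 < 1, so the population is declining.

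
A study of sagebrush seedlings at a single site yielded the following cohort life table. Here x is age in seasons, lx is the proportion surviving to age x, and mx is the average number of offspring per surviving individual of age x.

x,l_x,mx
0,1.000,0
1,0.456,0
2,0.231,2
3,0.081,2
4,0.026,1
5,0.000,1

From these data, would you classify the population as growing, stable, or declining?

declining

R0 = Σ lx·mx = 0 + 0 + 0.462 + 0.162 + 0.026 + 0 = 0.65
R0 < 1, so the population is declining.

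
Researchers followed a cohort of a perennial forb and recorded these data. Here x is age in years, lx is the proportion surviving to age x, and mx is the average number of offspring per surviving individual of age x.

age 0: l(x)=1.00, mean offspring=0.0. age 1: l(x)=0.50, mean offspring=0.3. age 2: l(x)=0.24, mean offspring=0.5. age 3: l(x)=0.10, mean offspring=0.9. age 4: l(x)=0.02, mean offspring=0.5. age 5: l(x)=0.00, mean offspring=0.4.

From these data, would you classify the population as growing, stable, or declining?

declining

R0 = Σ lx·mx = 0 + 0.15 + 0.12 + 0.09 + 0.01 + 0 = 0.37
R0 < 1, so the population is declining.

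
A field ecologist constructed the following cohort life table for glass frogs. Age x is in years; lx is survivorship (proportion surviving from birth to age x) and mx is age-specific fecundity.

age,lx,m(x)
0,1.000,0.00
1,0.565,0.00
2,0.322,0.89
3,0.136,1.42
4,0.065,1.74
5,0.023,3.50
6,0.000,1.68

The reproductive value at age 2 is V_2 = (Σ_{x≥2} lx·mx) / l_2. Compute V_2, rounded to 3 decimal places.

2.091

lx·mx for x ≥ 2: 0.28658, 0.19312, 0.1131, 0.0805, 0 → sum = 0.6733
V_2 = 0.6733 / l_2 = 0.6733 / 0.322 = 2.090994… → 2.091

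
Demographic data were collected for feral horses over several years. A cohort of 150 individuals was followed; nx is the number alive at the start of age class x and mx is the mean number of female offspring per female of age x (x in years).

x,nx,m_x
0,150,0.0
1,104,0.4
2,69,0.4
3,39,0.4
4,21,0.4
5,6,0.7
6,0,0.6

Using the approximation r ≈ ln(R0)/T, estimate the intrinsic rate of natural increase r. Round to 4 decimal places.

lx = nx/n0 = nx/150: 1, 0.69333…, 0.46, 0.26, 0.14, 0.04, 0
R0 = Σ lx·mx = 0 + 0.27733… + 0.184 + 0.104 + 0.056 + 0.028 + 0 = 0.649333…
Σ x·lx·mx = 1.321333…; T = 1.321333…/0.649333… = 2.03491…
r ≈ ln(R0)/T = ln(0.649333…)/2.03491… = -0.212201… → -0.2122

-0.2122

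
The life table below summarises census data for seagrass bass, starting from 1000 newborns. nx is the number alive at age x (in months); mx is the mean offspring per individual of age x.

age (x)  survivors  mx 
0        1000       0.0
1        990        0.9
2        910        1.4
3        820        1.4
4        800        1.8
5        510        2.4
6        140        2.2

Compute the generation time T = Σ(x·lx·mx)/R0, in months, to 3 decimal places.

lx = nx/n0 = nx/1000: 1, 0.99, 0.91, 0.82, 0.8, 0.51, 0.14
lx·mx: 0, 0.891, 1.274, 1.148, 1.44, 1.224, 0.308 → R0 = 6.285
x·lx·mx: 0, 0.891, 2.548, 3.444, 5.76, 6.12, 1.848 → Σ = 20.611
T = 20.611 / 6.285 = 3.279395… → 3.279

3.279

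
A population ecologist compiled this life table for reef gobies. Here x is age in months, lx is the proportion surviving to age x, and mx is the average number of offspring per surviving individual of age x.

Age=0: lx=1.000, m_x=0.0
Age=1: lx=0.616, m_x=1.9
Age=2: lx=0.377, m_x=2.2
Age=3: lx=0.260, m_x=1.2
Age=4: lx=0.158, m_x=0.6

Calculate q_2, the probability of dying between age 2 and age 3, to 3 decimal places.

0.310

q_2 = (l_2 − l_3) / l_2 = (0.377 − 0.26) / 0.377
     = 0.117 / 0.377 = 0.310345… → 0.310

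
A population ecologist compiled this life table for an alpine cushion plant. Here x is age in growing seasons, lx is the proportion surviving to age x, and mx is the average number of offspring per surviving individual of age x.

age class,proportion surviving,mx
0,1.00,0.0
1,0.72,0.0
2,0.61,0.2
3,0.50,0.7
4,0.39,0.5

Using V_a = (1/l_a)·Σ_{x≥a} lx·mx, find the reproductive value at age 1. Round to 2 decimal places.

0.93

lx·mx for x ≥ 1: 0, 0.122, 0.35, 0.195 → sum = 0.667
V_1 = 0.667 / l_1 = 0.667 / 0.72 = 0.926389… → 0.93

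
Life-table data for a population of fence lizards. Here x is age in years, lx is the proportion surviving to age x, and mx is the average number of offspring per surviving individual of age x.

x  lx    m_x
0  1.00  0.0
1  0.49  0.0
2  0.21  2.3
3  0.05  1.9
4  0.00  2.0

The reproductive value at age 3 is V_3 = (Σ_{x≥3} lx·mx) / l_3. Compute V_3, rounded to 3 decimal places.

1.900

lx·mx for x ≥ 3: 0.095, 0 → sum = 0.095
V_3 = 0.095 / l_3 = 0.095 / 0.05 = 1.9 → 1.900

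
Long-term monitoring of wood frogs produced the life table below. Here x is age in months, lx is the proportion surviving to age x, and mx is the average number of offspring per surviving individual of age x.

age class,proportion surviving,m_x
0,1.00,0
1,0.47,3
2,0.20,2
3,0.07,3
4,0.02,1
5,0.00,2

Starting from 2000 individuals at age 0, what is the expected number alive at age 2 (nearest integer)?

400

Expected survivors = N0 · l_2 = 2000 × 0.20 = 400 → 400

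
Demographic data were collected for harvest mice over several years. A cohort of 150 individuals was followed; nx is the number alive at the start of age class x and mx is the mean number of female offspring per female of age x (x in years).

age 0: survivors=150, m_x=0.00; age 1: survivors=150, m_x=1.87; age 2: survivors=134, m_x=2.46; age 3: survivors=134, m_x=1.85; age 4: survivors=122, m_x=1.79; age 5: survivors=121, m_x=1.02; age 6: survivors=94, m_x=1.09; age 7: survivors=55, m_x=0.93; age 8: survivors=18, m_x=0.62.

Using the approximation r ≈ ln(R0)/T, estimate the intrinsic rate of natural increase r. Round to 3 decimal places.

0.711

lx = nx/n0 = nx/150: 1, 1, 0.89333…, 0.89333…, 0.81333…, 0.80667…, 0.62667…, 0.36667…, 0.12
R0 = Σ lx·mx = 0 + 1.87 + 2.1976… + 1.65267… + 1.45587… + 0.8228… + 0.68307… + 0.341… + 0.0744 = 9.0974…
Σ x·lx·mx = 28.241267…; T = 28.241267…/9.0974… = 3.10432…
r ≈ ln(R0)/T = ln(9.0974…)/3.10432… = 0.71126… → 0.711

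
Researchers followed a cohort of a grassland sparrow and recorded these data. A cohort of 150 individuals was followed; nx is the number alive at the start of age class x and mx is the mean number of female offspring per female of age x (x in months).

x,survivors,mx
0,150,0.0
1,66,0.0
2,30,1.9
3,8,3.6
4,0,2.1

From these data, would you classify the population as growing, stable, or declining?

lx = nx/n0 = nx/150: 1, 0.44, 0.2, 0.05333…, 0
R0 = Σ lx·mx = 0 + 0 + 0.38 + 0.192… + 0 = 0.572…
R0 < 1, so the population is declining.

declining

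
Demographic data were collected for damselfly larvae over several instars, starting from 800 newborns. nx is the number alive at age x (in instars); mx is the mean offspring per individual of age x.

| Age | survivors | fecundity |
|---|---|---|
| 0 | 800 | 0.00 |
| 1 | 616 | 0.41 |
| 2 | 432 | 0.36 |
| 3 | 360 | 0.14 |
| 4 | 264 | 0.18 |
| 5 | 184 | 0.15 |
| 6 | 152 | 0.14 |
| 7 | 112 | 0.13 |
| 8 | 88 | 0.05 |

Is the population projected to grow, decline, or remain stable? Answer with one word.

declining

lx = nx/n0 = nx/800: 1, 0.77, 0.54, 0.45, 0.33, 0.23, 0.19, 0.14, 0.11
R0 = Σ lx·mx = 0 + 0.3157 + 0.1944 + 0.063 + 0.0594 + 0.0345 + 0.0266 + 0.0182 + 0.0055 = 0.7173
R0 < 1, so the population is declining.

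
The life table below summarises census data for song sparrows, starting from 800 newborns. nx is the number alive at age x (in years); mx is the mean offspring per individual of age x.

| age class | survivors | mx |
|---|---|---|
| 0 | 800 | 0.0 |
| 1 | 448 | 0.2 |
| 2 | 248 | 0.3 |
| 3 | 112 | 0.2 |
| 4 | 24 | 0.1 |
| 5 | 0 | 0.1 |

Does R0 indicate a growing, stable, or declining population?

declining

lx = nx/n0 = nx/800: 1, 0.56, 0.31, 0.14, 0.03, 0
R0 = Σ lx·mx = 0 + 0.112 + 0.093 + 0.028 + 0.003 + 0 = 0.236
R0 < 1, so the population is declining.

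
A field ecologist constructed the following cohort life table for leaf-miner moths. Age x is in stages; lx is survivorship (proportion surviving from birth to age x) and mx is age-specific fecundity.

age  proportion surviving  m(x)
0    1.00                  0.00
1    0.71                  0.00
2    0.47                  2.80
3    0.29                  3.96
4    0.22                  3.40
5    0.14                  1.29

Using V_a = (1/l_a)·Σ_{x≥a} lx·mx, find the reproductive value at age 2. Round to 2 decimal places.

lx·mx for x ≥ 2: 1.316, 1.1484, 0.748, 0.1806 → sum = 3.393
V_2 = 3.393 / l_2 = 3.393 / 0.47 = 7.219149… → 7.22

7.22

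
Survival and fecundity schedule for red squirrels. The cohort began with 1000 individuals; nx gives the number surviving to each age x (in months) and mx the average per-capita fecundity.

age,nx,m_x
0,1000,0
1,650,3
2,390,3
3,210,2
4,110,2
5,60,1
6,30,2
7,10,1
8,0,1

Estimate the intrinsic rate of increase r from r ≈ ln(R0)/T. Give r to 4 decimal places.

lx = nx/n0 = nx/1000: 1, 0.65, 0.39, 0.21, 0.11, 0.06, 0.03, 0.01, 0
R0 = Σ lx·mx = 0 + 1.95 + 1.17 + 0.42 + 0.22 + 0.06 + 0.06 + 0.01 + 0 = 3.89
Σ x·lx·mx = 7.16; T = 7.16/3.89 = 1.84062…
r ≈ ln(R0)/T = ln(3.89)/1.84062… = 0.738018… → 0.7380

0.7380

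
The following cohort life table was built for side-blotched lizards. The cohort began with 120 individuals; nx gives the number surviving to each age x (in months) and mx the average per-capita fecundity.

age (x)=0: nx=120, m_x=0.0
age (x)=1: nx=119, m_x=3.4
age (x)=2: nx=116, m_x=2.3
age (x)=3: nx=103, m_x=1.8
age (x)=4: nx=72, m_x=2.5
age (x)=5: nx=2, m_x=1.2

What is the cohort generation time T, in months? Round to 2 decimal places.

lx = nx/n0 = nx/120: 1, 0.99167…, 0.96667…, 0.85833…, 0.6, 0.01667…
lx·mx: 0, 3.371667…, 2.223333…, 1.545…, 1.5, 0.02… → R0 = 8.66…
x·lx·mx: 0, 3.371667…, 4.446667…, 4.635…, 6, 0.1… → Σ = 18.553333…
T = 18.553333… / 8.66… = 2.142417… → 2.14

2.14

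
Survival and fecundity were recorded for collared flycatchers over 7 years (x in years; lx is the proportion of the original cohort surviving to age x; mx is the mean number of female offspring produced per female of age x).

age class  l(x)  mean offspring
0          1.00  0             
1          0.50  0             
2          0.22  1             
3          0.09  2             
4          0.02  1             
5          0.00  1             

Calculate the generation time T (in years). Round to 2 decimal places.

2.52

lx·mx: 0, 0, 0.22, 0.18, 0.02, 0 → R0 = 0.42
x·lx·mx: 0, 0, 0.44, 0.54, 0.08, 0 → Σ = 1.06
T = 1.06 / 0.42 = 2.52381… → 2.52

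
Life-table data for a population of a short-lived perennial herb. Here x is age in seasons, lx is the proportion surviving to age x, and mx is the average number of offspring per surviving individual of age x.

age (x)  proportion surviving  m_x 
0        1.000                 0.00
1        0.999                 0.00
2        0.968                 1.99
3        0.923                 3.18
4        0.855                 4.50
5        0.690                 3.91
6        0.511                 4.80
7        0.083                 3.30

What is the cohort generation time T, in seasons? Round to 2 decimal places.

4.12

lx·mx: 0, 0, 1.92632, 2.93514, 3.8475, 2.6979, 2.4528, 0.2739 → R0 = 14.13356
x·lx·mx: 0, 0, 3.85264, 8.80542, 15.39, 13.4895, 14.7168, 1.9173 → Σ = 58.17166
T = 58.17166 / 14.13356 = 4.115853… → 4.12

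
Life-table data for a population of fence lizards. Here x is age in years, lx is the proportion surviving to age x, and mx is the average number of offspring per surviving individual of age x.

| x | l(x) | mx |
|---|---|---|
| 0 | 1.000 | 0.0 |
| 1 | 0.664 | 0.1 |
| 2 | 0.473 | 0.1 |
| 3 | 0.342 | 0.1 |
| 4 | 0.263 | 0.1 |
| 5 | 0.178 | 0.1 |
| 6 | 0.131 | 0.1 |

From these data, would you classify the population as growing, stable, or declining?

R0 = Σ lx·mx = 0 + 0.0664 + 0.0473 + 0.0342 + 0.0263 + 0.0178 + 0.0131 = 0.2051
R0 < 1, so the population is declining.

declining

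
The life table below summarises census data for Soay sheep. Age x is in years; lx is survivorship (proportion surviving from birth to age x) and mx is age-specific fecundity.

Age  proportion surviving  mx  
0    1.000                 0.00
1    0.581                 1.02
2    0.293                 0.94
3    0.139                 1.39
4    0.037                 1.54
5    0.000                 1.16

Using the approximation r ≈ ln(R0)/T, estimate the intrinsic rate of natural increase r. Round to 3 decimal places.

0.064

R0 = Σ lx·mx = 0 + 0.59262 + 0.27542 + 0.19321 + 0.05698 + 0 = 1.11823
Σ x·lx·mx = 1.95101; T = 1.95101/1.11823 = 1.74473…
r ≈ ln(R0)/T = ln(1.11823)/1.74473… = 0.06405… → 0.064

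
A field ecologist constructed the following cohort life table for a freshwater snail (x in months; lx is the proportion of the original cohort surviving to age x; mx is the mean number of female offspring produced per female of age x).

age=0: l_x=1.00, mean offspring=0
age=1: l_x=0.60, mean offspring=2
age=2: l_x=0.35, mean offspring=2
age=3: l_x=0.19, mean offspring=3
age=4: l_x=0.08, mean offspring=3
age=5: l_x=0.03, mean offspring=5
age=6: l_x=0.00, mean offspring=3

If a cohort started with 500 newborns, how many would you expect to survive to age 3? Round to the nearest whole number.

95

Expected survivors = N0 · l_3 = 500 × 0.19 = 95 → 95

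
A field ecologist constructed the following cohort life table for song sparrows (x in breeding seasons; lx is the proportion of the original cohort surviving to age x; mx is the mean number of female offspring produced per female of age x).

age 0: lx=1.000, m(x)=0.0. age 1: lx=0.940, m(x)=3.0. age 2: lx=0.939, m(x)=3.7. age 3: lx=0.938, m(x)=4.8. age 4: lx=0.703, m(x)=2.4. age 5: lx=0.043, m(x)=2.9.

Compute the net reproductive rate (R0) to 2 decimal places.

12.61

lx·mx by age: 0, 2.82, 3.4743, 4.5024, 1.6872, 0.1247
R0 = Σ lx·mx = 12.6086 → 12.61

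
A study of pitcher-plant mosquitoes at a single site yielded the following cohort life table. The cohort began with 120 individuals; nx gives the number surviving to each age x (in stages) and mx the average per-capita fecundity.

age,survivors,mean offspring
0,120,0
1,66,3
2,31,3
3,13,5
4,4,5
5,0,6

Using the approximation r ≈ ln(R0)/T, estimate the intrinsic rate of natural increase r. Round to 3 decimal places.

lx = nx/n0 = nx/120: 1, 0.55, 0.25833…, 0.10833…, 0.03333…, 0
R0 = Σ lx·mx = 0 + 1.65 + 0.775… + 0.54167… + 0.16667… + 0 = 3.133333…
Σ x·lx·mx = 5.491667…; T = 5.491667…/3.133333… = 1.75266…
r ≈ ln(R0)/T = ln(3.133333…)/1.75266… = 0.65164… → 0.652

0.652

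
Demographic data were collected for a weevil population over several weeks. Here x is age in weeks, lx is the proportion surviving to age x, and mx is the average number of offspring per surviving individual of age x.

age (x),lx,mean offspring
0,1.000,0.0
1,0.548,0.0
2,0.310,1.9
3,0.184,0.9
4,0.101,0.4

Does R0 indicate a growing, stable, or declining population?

declining

R0 = Σ lx·mx = 0 + 0 + 0.589 + 0.1656 + 0.0404 = 0.795
R0 < 1, so the population is declining.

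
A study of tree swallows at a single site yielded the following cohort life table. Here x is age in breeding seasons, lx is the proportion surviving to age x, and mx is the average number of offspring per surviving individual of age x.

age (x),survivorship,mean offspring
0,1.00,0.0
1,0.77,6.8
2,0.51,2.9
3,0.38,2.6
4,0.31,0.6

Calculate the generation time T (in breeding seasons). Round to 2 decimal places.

lx·mx: 0, 5.236, 1.479, 0.988, 0.186 → R0 = 7.889
x·lx·mx: 0, 5.236, 2.958, 2.964, 0.744 → Σ = 11.902
T = 11.902 / 7.889 = 1.508683… → 1.51

1.51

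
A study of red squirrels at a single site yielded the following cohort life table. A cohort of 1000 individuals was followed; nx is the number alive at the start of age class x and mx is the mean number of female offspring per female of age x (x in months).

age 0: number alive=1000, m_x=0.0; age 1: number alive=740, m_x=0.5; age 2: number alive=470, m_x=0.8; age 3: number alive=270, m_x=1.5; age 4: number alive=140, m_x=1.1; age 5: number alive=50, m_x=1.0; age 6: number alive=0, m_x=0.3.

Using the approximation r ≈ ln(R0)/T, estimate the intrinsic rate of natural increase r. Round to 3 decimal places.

lx = nx/n0 = nx/1000: 1, 0.74, 0.47, 0.27, 0.14, 0.05, 0
R0 = Σ lx·mx = 0 + 0.37 + 0.376 + 0.405 + 0.154 + 0.05 + 0 = 1.355
Σ x·lx·mx = 3.203; T = 3.203/1.355 = 2.36384…
r ≈ ln(R0)/T = ln(1.355)/2.36384… = 0.12852… → 0.129

0.129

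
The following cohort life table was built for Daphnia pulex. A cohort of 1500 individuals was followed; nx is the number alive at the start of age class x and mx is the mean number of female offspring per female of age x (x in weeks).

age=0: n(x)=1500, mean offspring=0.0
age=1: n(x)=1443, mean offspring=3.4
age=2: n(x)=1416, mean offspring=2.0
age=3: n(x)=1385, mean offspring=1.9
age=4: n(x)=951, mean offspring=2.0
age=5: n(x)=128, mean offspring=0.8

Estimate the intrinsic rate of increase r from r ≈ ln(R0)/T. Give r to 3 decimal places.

0.982

lx = nx/n0 = nx/1500: 1, 0.962, 0.944, 0.92333…, 0.634, 0.08533…
R0 = Σ lx·mx = 0 + 3.2708 + 1.888 + 1.75433… + 1.268 + 0.06827… = 8.2494…
Σ x·lx·mx = 17.723133…; T = 17.723133…/8.2494… = 2.14841…
r ≈ ln(R0)/T = ln(8.2494…)/2.14841… = 0.98218… → 0.982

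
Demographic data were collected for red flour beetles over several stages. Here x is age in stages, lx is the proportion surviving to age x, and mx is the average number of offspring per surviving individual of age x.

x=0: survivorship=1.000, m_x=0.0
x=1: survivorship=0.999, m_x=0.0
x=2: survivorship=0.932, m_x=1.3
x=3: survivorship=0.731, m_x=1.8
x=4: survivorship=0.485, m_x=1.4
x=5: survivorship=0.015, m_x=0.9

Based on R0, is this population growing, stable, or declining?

growing

R0 = Σ lx·mx = 0 + 0 + 1.2116 + 1.3158 + 0.679 + 0.0135 = 3.2199
R0 > 1, so the population is growing.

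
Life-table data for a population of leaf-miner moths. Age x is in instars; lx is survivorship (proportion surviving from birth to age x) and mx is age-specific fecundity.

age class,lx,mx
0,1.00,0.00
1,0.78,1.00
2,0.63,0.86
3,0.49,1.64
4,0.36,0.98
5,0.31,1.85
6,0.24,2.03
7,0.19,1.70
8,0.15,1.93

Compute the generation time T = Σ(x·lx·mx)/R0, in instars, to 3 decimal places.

3.867

lx·mx: 0, 0.78, 0.5418, 0.8036, 0.3528, 0.5735, 0.4872, 0.323, 0.2895 → R0 = 4.1514
x·lx·mx: 0, 0.78, 1.0836, 2.4108, 1.4112, 2.8675, 2.9232, 2.261, 2.316 → Σ = 16.0533
T = 16.0533 / 4.1514 = 3.866961… → 3.867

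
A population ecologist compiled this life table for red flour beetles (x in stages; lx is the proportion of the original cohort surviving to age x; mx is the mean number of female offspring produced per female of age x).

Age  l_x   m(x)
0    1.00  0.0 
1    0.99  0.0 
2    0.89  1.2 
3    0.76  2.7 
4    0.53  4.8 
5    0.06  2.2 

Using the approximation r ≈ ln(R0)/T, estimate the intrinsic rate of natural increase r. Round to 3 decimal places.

0.532

R0 = Σ lx·mx = 0 + 0 + 1.068 + 2.052 + 2.544 + 0.132 = 5.796
Σ x·lx·mx = 19.128; T = 19.128/5.796 = 3.30021…
r ≈ ln(R0)/T = ln(5.796)/3.30021… = 0.53244… → 0.532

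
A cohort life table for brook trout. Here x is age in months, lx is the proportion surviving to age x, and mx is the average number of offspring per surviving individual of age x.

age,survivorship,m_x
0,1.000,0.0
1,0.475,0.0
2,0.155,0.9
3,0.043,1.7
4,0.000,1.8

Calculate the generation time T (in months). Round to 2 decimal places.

2.34

lx·mx: 0, 0, 0.1395, 0.0731, 0 → R0 = 0.2126
x·lx·mx: 0, 0, 0.279, 0.2193, 0 → Σ = 0.4983
T = 0.4983 / 0.2126 = 2.343838… → 2.34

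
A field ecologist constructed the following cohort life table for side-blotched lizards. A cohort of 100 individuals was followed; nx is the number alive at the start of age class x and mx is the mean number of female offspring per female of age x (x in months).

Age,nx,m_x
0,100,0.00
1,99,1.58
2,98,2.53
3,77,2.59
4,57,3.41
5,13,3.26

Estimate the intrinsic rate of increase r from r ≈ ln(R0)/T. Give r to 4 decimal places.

0.7989

lx = nx/n0 = nx/100: 1, 0.99, 0.98, 0.77, 0.57, 0.13
R0 = Σ lx·mx = 0 + 1.5642 + 2.4794 + 1.9943 + 1.9437 + 0.4238 = 8.4054
Σ x·lx·mx = 22.3997; T = 22.3997/8.4054 = 2.66492…
r ≈ ln(R0)/T = ln(8.4054)/2.66492… = 0.798852… → 0.7989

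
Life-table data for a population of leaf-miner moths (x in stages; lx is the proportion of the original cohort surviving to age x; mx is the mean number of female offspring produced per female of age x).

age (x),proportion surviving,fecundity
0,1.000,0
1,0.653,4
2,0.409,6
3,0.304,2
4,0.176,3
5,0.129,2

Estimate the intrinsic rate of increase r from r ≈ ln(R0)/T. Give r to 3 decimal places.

0.946

R0 = Σ lx·mx = 0 + 2.612 + 2.454 + 0.608 + 0.528 + 0.258 = 6.46
Σ x·lx·mx = 12.746; T = 12.746/6.46 = 1.97307…
r ≈ ln(R0)/T = ln(6.46)/1.97307… = 0.94555… → 0.946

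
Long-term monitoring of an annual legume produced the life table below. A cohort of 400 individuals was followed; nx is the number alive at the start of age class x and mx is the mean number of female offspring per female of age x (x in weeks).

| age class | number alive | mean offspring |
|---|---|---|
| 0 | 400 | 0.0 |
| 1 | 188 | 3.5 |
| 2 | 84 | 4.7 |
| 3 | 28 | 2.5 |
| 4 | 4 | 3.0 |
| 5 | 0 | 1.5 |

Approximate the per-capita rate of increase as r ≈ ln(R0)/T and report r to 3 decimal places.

lx = nx/n0 = nx/400: 1, 0.47, 0.21, 0.07, 0.01, 0
R0 = Σ lx·mx = 0 + 1.645 + 0.987 + 0.175 + 0.03 + 0 = 2.837
Σ x·lx·mx = 4.264; T = 4.264/2.837 = 1.503…
r ≈ ln(R0)/T = ln(2.837)/1.503… = 0.69378… → 0.694

0.694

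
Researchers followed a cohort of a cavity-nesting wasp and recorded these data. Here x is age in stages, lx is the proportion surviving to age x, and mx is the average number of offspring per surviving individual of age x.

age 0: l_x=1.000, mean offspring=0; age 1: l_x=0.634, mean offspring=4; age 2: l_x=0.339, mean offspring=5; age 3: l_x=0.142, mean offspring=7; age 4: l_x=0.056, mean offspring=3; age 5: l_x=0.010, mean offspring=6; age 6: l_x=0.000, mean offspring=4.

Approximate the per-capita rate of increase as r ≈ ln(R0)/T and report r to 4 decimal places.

R0 = Σ lx·mx = 0 + 2.536 + 1.695 + 0.994 + 0.168 + 0.06 + 0 = 5.453
Σ x·lx·mx = 9.88; T = 9.88/5.453 = 1.81185…
r ≈ ln(R0)/T = ln(5.453)/1.81185… = 0.936153… → 0.9362

0.9362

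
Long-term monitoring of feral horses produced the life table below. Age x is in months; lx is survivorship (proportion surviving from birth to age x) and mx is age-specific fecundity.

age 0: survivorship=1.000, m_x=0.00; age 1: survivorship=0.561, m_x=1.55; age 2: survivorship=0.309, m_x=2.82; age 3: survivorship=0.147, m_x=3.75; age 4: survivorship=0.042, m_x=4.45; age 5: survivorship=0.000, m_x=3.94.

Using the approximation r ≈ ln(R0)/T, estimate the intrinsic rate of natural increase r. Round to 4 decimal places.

0.4489

R0 = Σ lx·mx = 0 + 0.86955 + 0.87138 + 0.55125 + 0.1869 + 0 = 2.47908
Σ x·lx·mx = 5.01366; T = 5.01366/2.47908 = 2.02239…
r ≈ ln(R0)/T = ln(2.47908)/2.02239… = 0.448919… → 0.4489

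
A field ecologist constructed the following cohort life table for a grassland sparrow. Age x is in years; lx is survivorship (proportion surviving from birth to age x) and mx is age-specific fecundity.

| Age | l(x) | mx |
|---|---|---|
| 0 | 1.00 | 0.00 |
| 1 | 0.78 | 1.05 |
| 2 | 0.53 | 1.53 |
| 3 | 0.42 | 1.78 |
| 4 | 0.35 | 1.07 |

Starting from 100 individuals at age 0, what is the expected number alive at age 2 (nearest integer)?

53

Expected survivors = N0 · l_2 = 100 × 0.53 = 53 → 53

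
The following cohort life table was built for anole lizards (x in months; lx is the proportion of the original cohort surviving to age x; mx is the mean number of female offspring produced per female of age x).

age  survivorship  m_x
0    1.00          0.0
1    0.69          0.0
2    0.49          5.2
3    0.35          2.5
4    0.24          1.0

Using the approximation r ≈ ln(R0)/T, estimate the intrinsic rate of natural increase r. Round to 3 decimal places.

R0 = Σ lx·mx = 0 + 0 + 2.548 + 0.875 + 0.24 = 3.663
Σ x·lx·mx = 8.681; T = 8.681/3.663 = 2.36992…
r ≈ ln(R0)/T = ln(3.663)/2.36992… = 0.54782… → 0.548

0.548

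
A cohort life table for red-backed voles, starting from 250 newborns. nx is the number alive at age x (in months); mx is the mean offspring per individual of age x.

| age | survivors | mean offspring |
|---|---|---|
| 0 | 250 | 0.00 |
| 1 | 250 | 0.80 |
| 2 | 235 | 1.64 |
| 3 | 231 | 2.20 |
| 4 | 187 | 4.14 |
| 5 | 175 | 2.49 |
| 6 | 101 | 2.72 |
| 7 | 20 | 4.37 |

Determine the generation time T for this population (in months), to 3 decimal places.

3.763

lx = nx/n0 = nx/250: 1, 1, 0.94, 0.924, 0.748, 0.7, 0.404, 0.08
lx·mx: 0, 0.8, 1.5416, 2.0328, 3.09672, 1.743, 1.09888, 0.3496 → R0 = 10.6626
x·lx·mx: 0, 0.8, 3.0832, 6.0984, 12.38688, 8.715, 6.59328, 2.4472 → Σ = 40.12396
T = 40.12396 / 10.6626 = 3.763056… → 3.763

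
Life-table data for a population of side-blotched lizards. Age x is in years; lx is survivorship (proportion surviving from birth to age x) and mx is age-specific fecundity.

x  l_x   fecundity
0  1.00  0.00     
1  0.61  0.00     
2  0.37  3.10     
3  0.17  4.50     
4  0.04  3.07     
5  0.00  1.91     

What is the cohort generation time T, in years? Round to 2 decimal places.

2.50

lx·mx: 0, 0, 1.147, 0.765, 0.1228, 0 → R0 = 2.0348
x·lx·mx: 0, 0, 2.294, 2.295, 0.4912, 0 → Σ = 5.0802
T = 5.0802 / 2.0348 = 2.496658… → 2.50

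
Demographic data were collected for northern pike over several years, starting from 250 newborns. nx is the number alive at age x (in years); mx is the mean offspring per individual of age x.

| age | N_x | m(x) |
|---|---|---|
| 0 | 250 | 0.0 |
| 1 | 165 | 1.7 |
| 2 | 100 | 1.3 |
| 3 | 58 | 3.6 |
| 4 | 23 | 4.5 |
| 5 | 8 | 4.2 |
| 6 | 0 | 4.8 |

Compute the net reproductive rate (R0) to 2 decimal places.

lx = nx/n0 = nx/250: 1, 0.66, 0.4, 0.232, 0.092, 0.032, 0
lx·mx by age: 0, 1.122, 0.52, 0.8352, 0.414, 0.1344, 0
R0 = Σ lx·mx = 3.0256 → 3.03

3.03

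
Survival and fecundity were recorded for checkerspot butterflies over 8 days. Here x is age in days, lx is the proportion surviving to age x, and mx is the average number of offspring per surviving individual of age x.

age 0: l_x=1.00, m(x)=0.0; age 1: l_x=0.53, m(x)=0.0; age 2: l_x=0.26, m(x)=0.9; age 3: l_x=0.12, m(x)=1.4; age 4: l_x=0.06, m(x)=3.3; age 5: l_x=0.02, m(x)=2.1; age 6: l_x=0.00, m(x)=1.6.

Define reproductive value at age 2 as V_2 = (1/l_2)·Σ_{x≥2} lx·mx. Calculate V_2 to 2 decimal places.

2.47

lx·mx for x ≥ 2: 0.234, 0.168, 0.198, 0.042, 0 → sum = 0.642
V_2 = 0.642 / l_2 = 0.642 / 0.26 = 2.469231… → 2.47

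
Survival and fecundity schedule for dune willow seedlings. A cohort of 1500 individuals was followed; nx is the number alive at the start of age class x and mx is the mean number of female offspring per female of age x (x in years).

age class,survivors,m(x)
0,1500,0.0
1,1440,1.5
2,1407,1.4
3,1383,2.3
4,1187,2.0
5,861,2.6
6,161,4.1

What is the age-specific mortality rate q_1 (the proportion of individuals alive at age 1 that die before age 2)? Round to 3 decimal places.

lx = nx/n0 = nx/1500: 1, 0.96, 0.938, 0.922, 0.79133…, 0.574, 0.10733…
q_1 = (l_1 − l_2) / l_1 = (0.96 − 0.938) / 0.96
     = 0.022 / 0.96 = 0.022917… → 0.023

0.023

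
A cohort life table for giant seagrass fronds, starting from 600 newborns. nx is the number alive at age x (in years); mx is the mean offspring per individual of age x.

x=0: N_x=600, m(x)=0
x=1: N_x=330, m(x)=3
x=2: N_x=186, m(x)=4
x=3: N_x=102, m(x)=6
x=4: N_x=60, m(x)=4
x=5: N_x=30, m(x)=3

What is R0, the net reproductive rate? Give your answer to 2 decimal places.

lx = nx/n0 = nx/600: 1, 0.55, 0.31, 0.17, 0.1, 0.05
lx·mx by age: 0, 1.65, 1.24, 1.02, 0.4, 0.15
R0 = Σ lx·mx = 4.46 → 4.46

4.46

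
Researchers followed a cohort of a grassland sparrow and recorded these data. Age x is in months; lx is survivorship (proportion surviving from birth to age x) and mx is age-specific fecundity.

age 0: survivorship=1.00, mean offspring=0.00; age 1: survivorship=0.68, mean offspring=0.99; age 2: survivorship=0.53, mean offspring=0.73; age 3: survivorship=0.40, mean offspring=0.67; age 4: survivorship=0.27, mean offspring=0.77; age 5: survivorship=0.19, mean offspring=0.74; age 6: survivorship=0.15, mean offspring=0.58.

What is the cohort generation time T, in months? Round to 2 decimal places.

lx·mx: 0, 0.6732, 0.3869, 0.268, 0.2079, 0.1406, 0.087 → R0 = 1.7636
x·lx·mx: 0, 0.6732, 0.7738, 0.804, 0.8316, 0.703, 0.522 → Σ = 4.3076
T = 4.3076 / 1.7636 = 2.442504… → 2.44

2.44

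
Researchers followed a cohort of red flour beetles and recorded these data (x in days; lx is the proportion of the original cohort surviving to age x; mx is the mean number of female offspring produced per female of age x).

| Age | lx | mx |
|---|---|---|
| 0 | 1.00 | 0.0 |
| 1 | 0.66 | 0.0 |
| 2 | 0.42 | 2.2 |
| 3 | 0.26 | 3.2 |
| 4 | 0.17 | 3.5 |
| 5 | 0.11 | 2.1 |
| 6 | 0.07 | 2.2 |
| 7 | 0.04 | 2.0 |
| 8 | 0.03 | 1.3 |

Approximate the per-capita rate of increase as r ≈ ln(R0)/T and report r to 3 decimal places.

0.310

R0 = Σ lx·mx = 0 + 0 + 0.924 + 0.832 + 0.595 + 0.231 + 0.154 + 0.08 + 0.039 = 2.855
Σ x·lx·mx = 9.675; T = 9.675/2.855 = 3.38879…
r ≈ ln(R0)/T = ln(2.855)/3.38879… = 0.30957… → 0.310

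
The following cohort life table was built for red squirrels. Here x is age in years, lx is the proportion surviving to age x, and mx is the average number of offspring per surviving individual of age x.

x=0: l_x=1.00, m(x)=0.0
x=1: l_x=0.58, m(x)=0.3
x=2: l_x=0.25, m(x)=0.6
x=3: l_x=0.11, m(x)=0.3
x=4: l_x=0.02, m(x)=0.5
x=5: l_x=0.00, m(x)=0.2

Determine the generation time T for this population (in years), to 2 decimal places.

1.67

lx·mx: 0, 0.174, 0.15, 0.033, 0.01, 0 → R0 = 0.367
x·lx·mx: 0, 0.174, 0.3, 0.099, 0.04, 0 → Σ = 0.613
T = 0.613 / 0.367 = 1.6703… → 1.67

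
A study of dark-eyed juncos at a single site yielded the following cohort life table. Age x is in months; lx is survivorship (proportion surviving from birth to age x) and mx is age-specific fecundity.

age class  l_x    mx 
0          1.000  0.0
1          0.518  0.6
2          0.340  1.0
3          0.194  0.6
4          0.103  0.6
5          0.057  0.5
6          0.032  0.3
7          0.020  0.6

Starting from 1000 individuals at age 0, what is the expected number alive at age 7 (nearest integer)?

20

Expected survivors = N0 · l_7 = 1000 × 0.020 = 20 → 20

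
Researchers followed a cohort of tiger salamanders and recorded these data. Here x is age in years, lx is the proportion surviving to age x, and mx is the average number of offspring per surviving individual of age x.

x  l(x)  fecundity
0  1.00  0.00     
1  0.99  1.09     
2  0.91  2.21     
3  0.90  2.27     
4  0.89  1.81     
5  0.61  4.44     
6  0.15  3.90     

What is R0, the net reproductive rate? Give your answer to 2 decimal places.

10.04

lx·mx by age: 0, 1.0791, 2.0111, 2.043, 1.6109, 2.7084, 0.585
R0 = Σ lx·mx = 10.0375 → 10.04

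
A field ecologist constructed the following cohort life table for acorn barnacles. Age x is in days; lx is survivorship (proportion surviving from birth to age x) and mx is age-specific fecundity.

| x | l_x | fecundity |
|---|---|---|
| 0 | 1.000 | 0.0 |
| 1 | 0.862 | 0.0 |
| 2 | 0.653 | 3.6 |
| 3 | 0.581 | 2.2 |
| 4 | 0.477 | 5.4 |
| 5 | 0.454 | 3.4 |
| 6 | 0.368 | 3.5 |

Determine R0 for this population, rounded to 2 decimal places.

lx·mx by age: 0, 0, 2.3508, 1.2782, 2.5758, 1.5436, 1.288
R0 = Σ lx·mx = 9.0364 → 9.04

9.04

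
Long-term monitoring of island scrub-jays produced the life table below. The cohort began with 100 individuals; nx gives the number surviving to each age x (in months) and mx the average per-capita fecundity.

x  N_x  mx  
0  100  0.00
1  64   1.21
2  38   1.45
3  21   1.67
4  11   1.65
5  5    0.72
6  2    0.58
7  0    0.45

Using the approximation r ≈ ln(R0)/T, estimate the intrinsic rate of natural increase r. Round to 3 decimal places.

0.315

lx = nx/n0 = nx/100: 1, 0.64, 0.38, 0.21, 0.11, 0.05, 0.02, 0
R0 = Σ lx·mx = 0 + 0.7744 + 0.551 + 0.3507 + 0.1815 + 0.036 + 0.0116 + 0 = 1.9052
Σ x·lx·mx = 3.9041; T = 3.9041/1.9052 = 2.04918…
r ≈ ln(R0)/T = ln(1.9052)/2.04918… = 0.31456… → 0.315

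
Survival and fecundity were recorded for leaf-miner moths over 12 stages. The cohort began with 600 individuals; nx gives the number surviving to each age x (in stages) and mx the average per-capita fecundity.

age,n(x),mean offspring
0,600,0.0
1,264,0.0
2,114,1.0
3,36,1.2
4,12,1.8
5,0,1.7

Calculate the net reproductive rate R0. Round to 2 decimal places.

lx = nx/n0 = nx/600: 1, 0.44, 0.19, 0.06, 0.02, 0
lx·mx by age: 0, 0, 0.19, 0.072, 0.036, 0
R0 = Σ lx·mx = 0.298 → 0.30

0.30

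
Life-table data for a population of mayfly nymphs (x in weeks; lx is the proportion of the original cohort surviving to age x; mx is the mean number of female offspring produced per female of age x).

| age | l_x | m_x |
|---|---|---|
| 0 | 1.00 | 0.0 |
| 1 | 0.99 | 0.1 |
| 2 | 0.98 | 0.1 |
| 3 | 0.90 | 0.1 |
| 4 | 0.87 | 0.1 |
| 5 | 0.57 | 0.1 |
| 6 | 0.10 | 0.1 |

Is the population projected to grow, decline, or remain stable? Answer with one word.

declining

R0 = Σ lx·mx = 0 + 0.099 + 0.098 + 0.09 + 0.087 + 0.057 + 0.01 = 0.441
R0 < 1, so the population is declining.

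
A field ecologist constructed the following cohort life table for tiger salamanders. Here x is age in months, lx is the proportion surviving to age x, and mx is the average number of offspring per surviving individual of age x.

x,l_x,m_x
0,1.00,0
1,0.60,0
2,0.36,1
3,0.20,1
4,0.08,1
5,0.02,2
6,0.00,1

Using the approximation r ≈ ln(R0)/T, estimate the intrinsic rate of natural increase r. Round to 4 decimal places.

-0.1425

R0 = Σ lx·mx = 0 + 0 + 0.36 + 0.2 + 0.08 + 0.04 + 0 = 0.68
Σ x·lx·mx = 1.84; T = 1.84/0.68 = 2.70588…
r ≈ ln(R0)/T = ln(0.68)/2.70588… = -0.142527… → -0.1425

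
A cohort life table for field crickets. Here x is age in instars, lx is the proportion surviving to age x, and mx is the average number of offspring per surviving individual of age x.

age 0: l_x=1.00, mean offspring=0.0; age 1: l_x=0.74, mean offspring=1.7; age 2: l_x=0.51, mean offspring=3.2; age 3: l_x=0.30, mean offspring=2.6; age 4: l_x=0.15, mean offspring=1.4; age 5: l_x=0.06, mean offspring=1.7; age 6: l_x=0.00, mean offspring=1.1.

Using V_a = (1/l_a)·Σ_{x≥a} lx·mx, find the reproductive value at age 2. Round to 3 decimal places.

lx·mx for x ≥ 2: 1.632, 0.78, 0.21, 0.102, 0 → sum = 2.724
V_2 = 2.724 / l_2 = 2.724 / 0.51 = 5.341176… → 5.341

5.341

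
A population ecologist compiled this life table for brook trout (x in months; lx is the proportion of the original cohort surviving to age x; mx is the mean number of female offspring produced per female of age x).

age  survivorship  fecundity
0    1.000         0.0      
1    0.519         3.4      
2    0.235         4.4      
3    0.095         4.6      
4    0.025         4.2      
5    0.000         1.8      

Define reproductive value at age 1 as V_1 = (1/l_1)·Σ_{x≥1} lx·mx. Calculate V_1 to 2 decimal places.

6.44

lx·mx for x ≥ 1: 1.7646, 1.034, 0.437, 0.105, 0 → sum = 3.3406
V_1 = 3.3406 / l_1 = 3.3406 / 0.519 = 6.436609… → 6.44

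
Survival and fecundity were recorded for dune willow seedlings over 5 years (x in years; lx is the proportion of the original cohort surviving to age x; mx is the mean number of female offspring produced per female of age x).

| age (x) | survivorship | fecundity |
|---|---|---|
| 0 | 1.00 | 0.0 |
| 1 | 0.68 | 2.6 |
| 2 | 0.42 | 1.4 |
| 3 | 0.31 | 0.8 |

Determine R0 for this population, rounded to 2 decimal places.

2.60

lx·mx by age: 0, 1.768, 0.588, 0.248
R0 = Σ lx·mx = 2.604 → 2.60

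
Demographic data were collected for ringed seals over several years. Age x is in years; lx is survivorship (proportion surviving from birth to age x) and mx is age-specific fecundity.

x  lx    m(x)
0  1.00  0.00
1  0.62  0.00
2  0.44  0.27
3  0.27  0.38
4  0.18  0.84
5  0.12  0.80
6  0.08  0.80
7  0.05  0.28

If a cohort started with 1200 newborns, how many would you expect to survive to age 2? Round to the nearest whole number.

Expected survivors = N0 · l_2 = 1200 × 0.44 = 528 → 528

528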